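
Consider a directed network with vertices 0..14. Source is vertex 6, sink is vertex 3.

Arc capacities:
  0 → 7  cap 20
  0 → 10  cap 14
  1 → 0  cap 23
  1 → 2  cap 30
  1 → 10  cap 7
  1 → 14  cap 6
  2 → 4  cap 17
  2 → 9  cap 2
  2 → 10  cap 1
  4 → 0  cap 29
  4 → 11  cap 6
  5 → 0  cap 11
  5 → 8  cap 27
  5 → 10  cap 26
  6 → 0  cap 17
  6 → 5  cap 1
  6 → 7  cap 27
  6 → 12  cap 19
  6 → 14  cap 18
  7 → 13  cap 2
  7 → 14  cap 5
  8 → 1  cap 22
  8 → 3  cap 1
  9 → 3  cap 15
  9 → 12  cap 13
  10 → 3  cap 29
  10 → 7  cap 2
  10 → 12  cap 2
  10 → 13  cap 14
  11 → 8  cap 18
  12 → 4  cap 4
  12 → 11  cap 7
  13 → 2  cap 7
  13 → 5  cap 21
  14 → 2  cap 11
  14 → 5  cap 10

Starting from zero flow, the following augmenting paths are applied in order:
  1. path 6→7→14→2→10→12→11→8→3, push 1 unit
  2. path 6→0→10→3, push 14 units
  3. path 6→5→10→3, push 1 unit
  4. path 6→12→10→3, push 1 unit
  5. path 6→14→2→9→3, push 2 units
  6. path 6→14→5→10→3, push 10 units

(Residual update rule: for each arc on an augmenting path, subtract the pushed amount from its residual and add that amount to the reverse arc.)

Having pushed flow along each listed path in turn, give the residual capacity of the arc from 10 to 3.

after path 1 (6→7→14→2→10→12→11→8→3, push 1): res(10,3)=29
after path 2 (6→0→10→3, push 14): res(10,3)=15
after path 3 (6→5→10→3, push 1): res(10,3)=14
after path 4 (6→12→10→3, push 1): res(10,3)=13
after path 5 (6→14→2→9→3, push 2): res(10,3)=13
after path 6 (6→14→5→10→3, push 10): res(10,3)=3

Residual capacity of (10,3): 3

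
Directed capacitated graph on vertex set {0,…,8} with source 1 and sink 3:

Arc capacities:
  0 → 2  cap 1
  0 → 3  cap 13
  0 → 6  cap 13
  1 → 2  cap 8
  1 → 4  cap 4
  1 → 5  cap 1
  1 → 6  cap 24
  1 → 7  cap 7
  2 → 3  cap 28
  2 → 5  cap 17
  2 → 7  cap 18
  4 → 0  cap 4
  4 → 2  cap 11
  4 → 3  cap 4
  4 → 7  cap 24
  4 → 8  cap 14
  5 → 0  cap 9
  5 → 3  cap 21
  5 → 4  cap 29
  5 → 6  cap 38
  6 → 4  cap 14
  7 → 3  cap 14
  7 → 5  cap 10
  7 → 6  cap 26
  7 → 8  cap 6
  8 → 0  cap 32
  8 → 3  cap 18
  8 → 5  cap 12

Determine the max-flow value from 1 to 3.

Maximum flow value: 34

augment #1: 1→2→3 bottleneck 8, total now 8
augment #2: 1→4→3 bottleneck 4, total now 12
augment #3: 1→5→3 bottleneck 1, total now 13
augment #4: 1→7→3 bottleneck 7, total now 20
augment #5: 1→6→4→0→3 bottleneck 4, total now 24
augment #6: 1→6→4→2→3 bottleneck 10, total now 34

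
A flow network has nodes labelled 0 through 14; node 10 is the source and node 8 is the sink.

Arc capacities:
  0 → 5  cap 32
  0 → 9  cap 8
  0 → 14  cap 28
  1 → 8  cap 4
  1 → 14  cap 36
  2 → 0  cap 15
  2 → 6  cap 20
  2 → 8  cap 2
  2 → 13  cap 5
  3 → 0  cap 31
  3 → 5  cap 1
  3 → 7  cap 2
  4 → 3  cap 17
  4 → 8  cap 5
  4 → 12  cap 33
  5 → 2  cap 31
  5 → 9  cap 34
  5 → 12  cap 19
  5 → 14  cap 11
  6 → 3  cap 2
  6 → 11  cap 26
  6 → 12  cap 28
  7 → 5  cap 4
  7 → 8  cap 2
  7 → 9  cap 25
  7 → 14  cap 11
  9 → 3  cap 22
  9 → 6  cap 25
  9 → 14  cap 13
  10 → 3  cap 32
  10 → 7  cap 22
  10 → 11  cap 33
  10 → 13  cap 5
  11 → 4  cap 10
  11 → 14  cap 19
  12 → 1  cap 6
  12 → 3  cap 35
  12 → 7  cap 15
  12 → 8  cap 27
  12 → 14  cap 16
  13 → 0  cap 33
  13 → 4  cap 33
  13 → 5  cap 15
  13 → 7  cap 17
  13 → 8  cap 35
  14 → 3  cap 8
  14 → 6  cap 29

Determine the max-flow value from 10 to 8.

Maximum flow value: 50

augment #1: 10→7→8 bottleneck 2, total now 2
augment #2: 10→13→8 bottleneck 5, total now 7
augment #3: 10→11→4→8 bottleneck 5, total now 12
augment #4: 10→3→5→2→8 bottleneck 1, total now 13
augment #5: 10→7→5→2→8 bottleneck 1, total now 14
augment #6: 10→7→5→12→8 bottleneck 3, total now 17
augment #7: 10→11→4→12→8 bottleneck 5, total now 22
augment #8: 10→3→0→5→12→8 bottleneck 16, total now 38
augment #9: 10→7→9→6→12→8 bottleneck 3, total now 41
augment #10: 10→3→0→5→2→13→8 bottleneck 5, total now 46
augment #11: 10→7→9→6→12→1→8 bottleneck 4, total now 50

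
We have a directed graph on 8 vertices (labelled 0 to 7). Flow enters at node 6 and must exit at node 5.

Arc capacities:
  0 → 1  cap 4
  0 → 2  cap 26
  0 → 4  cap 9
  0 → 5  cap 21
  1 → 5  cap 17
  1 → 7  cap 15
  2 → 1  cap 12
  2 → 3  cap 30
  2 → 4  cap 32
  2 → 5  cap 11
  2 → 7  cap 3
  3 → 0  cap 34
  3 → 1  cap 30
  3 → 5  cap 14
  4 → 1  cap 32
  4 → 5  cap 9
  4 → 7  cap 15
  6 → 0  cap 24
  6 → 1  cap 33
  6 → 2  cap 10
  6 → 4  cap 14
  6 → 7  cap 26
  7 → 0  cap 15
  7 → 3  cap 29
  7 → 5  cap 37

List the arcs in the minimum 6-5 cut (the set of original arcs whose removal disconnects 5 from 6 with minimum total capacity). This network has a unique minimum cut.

Min-cut arcs: {(1,5), (1,7), (6,0), (6,2), (6,4), (6,7)} (total capacity 106)

augment #1: 6→0→5 push 21
augment #2: 6→1→5 push 17
augment #3: 6→2→5 push 10
augment #4: 6→4→5 push 9
augment #5: 6→7→5 push 26
augment #6: 6→0→2→5 push 1
augment #7: 6→1→7→5 push 11
augment #8: 6→0→2→3→5 push 2
augment #9: 6→1→7→3→5 push 4
augment #10: 6→4→7→3→5 push 5
max flow = 106; residual-reachable set from 6 gives S-side
cut edges (S→T): {(1,5), (1,7), (6,0), (6,2), (6,4), (6,7)} total cap 106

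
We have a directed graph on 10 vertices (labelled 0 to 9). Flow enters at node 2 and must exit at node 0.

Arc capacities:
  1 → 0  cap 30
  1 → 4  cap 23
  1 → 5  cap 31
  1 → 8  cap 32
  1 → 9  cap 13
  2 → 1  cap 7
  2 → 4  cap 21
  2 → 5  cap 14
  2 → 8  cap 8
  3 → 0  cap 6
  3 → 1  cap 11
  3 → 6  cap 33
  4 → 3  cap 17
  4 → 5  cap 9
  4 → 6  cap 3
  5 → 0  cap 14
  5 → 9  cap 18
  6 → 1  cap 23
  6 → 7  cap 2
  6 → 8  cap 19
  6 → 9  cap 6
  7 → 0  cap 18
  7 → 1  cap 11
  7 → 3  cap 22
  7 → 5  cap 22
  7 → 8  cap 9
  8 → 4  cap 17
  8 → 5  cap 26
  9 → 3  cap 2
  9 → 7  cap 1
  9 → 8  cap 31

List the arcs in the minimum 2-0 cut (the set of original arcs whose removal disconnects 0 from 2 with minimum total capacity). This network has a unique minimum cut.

Min-cut arcs: {(2,1), (4,3), (4,6), (5,0), (9,3), (9,7)} (total capacity 44)

augment #1: 2→1→0 push 7
augment #2: 2→5→0 push 14
augment #3: 2→4→3→0 push 6
augment #4: 2→4→3→1→0 push 11
augment #5: 2→4→6→1→0 push 3
augment #6: 2→4→5→9→7→0 push 1
augment #7: 2→8→5→9→3→6→1→0 push 2
max flow = 44; residual-reachable set from 2 gives S-side
cut edges (S→T): {(2,1), (4,3), (4,6), (5,0), (9,3), (9,7)} total cap 44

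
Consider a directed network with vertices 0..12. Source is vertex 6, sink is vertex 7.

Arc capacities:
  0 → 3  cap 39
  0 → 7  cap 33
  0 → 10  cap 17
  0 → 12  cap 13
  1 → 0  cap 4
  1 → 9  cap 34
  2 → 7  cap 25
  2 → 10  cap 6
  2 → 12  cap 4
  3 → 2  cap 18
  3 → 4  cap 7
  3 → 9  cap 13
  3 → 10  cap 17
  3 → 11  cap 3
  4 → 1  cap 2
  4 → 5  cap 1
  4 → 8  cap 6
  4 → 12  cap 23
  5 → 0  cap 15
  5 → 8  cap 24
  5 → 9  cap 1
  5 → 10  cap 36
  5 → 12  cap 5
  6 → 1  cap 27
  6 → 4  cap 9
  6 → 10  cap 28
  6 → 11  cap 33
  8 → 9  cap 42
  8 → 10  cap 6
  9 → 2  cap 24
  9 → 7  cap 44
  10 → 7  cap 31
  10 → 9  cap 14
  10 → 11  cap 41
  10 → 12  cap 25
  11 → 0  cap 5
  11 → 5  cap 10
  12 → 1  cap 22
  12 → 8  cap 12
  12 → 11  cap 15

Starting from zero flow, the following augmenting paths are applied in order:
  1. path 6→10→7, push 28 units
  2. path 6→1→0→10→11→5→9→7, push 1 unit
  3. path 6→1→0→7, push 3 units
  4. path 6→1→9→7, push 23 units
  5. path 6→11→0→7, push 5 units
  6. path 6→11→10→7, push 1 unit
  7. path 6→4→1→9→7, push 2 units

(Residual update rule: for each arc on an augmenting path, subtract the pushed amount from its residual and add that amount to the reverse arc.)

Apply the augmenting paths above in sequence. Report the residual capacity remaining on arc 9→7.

Residual capacity of (9,7): 18

after path 1 (6→10→7, push 28): res(9,7)=44
after path 2 (6→1→0→10→11→5→9→7, push 1): res(9,7)=43
after path 3 (6→1→0→7, push 3): res(9,7)=43
after path 4 (6→1→9→7, push 23): res(9,7)=20
after path 5 (6→11→0→7, push 5): res(9,7)=20
after path 6 (6→11→10→7, push 1): res(9,7)=20
after path 7 (6→4→1→9→7, push 2): res(9,7)=18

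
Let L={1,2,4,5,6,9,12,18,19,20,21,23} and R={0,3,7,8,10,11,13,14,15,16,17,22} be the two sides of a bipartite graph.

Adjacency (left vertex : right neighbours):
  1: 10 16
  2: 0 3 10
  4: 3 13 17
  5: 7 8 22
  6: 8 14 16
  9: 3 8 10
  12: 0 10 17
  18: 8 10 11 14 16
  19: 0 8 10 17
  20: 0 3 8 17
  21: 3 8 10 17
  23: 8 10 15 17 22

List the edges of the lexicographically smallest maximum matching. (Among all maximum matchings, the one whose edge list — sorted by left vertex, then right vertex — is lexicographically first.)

Lex-smallest maximum matching: {(1,16), (2,0), (4,13), (5,7), (6,14), (9,3), (12,10), (18,11), (19,8), (20,17), (23,15)}

|M| = 11 (so the lex-smallest maximum matching has 11 edges)
process left vertices in ascending order; for each, take the smallest-labelled available neighbour that still permits 11 edges overall, or leave it unmatched if none does
lex-smallest matching: {1-16, 2-0, 4-13, 5-7, 6-14, 9-3, 12-10, 18-11, 19-8, 20-17, 23-15}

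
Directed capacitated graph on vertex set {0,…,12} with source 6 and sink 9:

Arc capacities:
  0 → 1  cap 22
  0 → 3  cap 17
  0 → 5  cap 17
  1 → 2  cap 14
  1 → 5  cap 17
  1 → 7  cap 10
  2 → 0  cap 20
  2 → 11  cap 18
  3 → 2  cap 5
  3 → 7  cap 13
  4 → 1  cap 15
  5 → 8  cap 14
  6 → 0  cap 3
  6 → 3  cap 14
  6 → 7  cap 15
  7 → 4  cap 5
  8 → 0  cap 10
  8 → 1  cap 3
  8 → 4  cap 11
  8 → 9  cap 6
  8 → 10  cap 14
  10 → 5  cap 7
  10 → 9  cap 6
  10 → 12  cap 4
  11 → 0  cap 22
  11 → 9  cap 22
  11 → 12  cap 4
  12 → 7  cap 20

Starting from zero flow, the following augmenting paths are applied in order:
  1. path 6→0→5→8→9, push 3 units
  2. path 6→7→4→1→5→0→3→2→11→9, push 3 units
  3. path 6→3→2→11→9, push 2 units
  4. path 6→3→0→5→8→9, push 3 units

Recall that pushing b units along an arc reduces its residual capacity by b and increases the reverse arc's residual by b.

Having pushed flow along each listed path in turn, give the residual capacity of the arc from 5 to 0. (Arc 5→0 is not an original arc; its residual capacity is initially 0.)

after path 1 (6→0→5→8→9, push 3): res(5,0)=3
after path 2 (6→7→4→1→5→0→3→2→11→9, push 3): res(5,0)=0
after path 3 (6→3→2→11→9, push 2): res(5,0)=0
after path 4 (6→3→0→5→8→9, push 3): res(5,0)=3

Residual capacity of (5,0): 3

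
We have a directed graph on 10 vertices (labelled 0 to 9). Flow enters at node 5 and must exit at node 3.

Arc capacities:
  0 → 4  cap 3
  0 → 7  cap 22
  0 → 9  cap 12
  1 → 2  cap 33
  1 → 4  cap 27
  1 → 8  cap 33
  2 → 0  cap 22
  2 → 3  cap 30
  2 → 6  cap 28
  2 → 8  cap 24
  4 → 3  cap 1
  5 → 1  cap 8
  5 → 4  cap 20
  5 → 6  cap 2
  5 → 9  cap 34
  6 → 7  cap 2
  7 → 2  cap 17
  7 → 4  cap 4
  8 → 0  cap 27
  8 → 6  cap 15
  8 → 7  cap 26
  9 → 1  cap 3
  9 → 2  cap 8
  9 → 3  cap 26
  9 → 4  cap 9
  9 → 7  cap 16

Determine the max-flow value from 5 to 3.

augment #1: 5→4→3 bottleneck 1, total now 1
augment #2: 5→9→3 bottleneck 26, total now 27
augment #3: 5→1→2→3 bottleneck 8, total now 35
augment #4: 5→9→2→3 bottleneck 8, total now 43
augment #5: 5→6→7→2→3 bottleneck 2, total now 45

Maximum flow value: 45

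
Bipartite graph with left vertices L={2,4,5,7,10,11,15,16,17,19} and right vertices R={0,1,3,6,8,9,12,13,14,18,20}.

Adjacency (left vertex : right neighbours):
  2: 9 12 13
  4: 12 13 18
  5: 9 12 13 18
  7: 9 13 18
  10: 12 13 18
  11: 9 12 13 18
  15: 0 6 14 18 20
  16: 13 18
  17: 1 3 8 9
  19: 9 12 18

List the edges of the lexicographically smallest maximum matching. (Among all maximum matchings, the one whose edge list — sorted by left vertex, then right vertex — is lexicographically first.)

Lex-smallest maximum matching: {(2,9), (4,12), (5,13), (7,18), (15,0), (17,1)}

|M| = 6 (so the lex-smallest maximum matching has 6 edges)
process left vertices in ascending order; for each, take the smallest-labelled available neighbour that still permits 6 edges overall, or leave it unmatched if none does
lex-smallest matching: {2-9, 4-12, 5-13, 7-18, 15-0, 17-1}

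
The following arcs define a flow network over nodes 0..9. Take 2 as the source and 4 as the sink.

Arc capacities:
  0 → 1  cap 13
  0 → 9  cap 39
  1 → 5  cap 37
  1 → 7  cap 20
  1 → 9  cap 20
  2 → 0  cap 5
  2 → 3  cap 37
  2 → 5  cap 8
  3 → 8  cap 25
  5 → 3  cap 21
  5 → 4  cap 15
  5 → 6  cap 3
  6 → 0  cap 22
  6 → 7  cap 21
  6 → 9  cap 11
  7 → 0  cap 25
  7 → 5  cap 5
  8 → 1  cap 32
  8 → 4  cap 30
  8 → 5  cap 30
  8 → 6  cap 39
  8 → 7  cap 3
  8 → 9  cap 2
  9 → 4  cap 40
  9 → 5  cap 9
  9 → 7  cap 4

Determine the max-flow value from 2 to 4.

Maximum flow value: 38

augment #1: 2→5→4 bottleneck 8, total now 8
augment #2: 2→0→9→4 bottleneck 5, total now 13
augment #3: 2→3→8→4 bottleneck 25, total now 38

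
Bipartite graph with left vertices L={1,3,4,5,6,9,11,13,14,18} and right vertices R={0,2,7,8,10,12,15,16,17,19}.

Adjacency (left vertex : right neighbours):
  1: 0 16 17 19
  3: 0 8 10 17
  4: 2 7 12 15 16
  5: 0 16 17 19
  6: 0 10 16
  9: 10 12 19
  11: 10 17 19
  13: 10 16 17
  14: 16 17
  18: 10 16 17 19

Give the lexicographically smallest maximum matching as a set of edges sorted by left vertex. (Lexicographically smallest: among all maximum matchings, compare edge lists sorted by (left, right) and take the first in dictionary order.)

Lex-smallest maximum matching: {(1,0), (3,8), (4,2), (5,16), (6,10), (9,12), (11,17), (18,19)}

|M| = 8 (so the lex-smallest maximum matching has 8 edges)
process left vertices in ascending order; for each, take the smallest-labelled available neighbour that still permits 8 edges overall, or leave it unmatched if none does
lex-smallest matching: {1-0, 3-8, 4-2, 5-16, 6-10, 9-12, 11-17, 18-19}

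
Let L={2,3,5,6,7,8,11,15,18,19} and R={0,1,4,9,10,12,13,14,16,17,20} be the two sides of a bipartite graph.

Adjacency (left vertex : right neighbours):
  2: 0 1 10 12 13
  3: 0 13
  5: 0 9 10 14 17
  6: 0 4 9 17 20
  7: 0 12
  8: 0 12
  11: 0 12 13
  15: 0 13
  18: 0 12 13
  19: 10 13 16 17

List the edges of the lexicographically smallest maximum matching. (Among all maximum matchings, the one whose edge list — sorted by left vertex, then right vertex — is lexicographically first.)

Lex-smallest maximum matching: {(2,1), (3,0), (5,9), (6,4), (7,12), (11,13), (19,10)}

|M| = 7 (so the lex-smallest maximum matching has 7 edges)
process left vertices in ascending order; for each, take the smallest-labelled available neighbour that still permits 7 edges overall, or leave it unmatched if none does
lex-smallest matching: {2-1, 3-0, 5-9, 6-4, 7-12, 11-13, 19-10}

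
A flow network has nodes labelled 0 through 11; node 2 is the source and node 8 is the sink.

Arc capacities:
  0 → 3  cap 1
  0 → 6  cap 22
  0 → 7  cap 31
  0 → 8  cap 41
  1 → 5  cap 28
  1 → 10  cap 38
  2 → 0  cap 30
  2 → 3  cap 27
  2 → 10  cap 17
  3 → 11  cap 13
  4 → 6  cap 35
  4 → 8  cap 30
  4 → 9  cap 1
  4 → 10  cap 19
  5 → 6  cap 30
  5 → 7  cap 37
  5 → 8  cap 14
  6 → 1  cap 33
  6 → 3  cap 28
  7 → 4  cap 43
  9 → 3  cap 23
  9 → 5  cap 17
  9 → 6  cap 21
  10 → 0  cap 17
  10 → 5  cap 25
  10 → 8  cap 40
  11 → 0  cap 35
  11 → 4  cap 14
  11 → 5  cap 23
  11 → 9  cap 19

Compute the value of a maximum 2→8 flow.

augment #1: 2→0→8 bottleneck 30, total now 30
augment #2: 2→10→8 bottleneck 17, total now 47
augment #3: 2→3→11→0→8 bottleneck 11, total now 58
augment #4: 2→3→11→4→8 bottleneck 2, total now 60

Maximum flow value: 60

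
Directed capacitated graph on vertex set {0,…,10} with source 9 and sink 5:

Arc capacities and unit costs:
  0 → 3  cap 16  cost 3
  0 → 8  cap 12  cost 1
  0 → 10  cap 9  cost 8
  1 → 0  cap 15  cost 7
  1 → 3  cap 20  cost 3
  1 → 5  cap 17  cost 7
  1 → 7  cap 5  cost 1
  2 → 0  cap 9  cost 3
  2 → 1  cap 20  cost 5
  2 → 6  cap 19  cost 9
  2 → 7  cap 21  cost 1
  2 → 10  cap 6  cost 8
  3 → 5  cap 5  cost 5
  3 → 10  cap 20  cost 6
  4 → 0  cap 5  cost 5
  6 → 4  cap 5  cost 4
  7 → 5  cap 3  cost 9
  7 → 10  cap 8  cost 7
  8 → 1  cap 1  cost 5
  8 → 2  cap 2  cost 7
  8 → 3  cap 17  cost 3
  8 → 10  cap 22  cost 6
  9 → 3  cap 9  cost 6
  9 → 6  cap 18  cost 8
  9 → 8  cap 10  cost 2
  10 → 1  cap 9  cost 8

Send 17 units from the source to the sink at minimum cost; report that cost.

shortest-cost path #1: 9→8→3→5 push 5 @ unit cost 10 (adds 50)
shortest-cost path #2: 9→8→1→5 push 1 @ unit cost 14 (adds 14)
shortest-cost path #3: 9→8→2→7→5 push 2 @ unit cost 19 (adds 38)
shortest-cost path #4: 9→8→10→1→5 push 2 @ unit cost 23 (adds 46)
shortest-cost path #5: 9→3→8→10→1→5 push 5 @ unit cost 24 (adds 120)
shortest-cost path #6: 9→3→10→1→5 push 2 @ unit cost 27 (adds 54)
total cost = 322

Minimum cost for 17 units: 322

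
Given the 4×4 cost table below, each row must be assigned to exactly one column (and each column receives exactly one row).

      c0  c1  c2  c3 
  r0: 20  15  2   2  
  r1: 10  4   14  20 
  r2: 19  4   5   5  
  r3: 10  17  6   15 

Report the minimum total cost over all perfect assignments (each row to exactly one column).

Minimum assignment cost: 21

one of 2 optimal assignments: row0→col2 (cost 2), row1→col1 (cost 4), row2→col3 (cost 5), row3→col0 (cost 10)
total = 2 + 4 + 5 + 10 = 21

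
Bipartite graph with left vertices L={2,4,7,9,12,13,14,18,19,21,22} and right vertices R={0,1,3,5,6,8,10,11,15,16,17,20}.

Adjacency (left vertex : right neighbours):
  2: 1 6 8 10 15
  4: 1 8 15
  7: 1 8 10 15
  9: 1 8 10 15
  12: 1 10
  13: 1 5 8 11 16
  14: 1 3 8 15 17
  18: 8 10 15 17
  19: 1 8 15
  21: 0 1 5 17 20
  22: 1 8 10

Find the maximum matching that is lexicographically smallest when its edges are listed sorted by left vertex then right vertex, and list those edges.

Lex-smallest maximum matching: {(2,6), (4,1), (7,8), (9,10), (13,5), (14,3), (18,17), (19,15), (21,0)}

|M| = 9 (so the lex-smallest maximum matching has 9 edges)
process left vertices in ascending order; for each, take the smallest-labelled available neighbour that still permits 9 edges overall, or leave it unmatched if none does
lex-smallest matching: {2-6, 4-1, 7-8, 9-10, 13-5, 14-3, 18-17, 19-15, 21-0}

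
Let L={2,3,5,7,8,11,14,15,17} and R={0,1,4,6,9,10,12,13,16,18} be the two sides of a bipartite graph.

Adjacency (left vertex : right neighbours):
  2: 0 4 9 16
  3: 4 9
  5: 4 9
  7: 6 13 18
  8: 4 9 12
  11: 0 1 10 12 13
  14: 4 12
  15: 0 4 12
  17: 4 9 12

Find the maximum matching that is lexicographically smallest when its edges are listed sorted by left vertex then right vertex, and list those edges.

Lex-smallest maximum matching: {(2,16), (3,4), (5,9), (7,6), (8,12), (11,1), (15,0)}

|M| = 7 (so the lex-smallest maximum matching has 7 edges)
process left vertices in ascending order; for each, take the smallest-labelled available neighbour that still permits 7 edges overall, or leave it unmatched if none does
lex-smallest matching: {2-16, 3-4, 5-9, 7-6, 8-12, 11-1, 15-0}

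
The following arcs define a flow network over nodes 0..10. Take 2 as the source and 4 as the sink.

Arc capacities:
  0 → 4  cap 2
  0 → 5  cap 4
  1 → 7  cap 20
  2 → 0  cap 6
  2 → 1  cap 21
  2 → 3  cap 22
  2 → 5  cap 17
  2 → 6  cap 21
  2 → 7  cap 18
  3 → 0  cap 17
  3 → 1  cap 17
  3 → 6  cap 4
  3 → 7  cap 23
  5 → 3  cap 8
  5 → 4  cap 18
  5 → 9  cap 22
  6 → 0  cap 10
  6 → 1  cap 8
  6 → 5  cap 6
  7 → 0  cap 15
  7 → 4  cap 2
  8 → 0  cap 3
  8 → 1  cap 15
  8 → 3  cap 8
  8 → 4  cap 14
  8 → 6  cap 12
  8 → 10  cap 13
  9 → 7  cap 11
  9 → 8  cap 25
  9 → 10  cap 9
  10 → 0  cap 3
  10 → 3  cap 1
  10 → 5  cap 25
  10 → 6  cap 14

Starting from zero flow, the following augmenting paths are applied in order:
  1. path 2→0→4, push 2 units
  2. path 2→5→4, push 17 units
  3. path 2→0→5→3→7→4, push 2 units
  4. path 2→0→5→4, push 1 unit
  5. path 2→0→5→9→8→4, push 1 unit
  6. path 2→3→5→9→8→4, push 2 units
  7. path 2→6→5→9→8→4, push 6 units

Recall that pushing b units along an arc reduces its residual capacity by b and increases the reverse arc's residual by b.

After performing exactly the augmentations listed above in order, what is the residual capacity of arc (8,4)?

after path 1 (2→0→4, push 2): res(8,4)=14
after path 2 (2→5→4, push 17): res(8,4)=14
after path 3 (2→0→5→3→7→4, push 2): res(8,4)=14
after path 4 (2→0→5→4, push 1): res(8,4)=14
after path 5 (2→0→5→9→8→4, push 1): res(8,4)=13
after path 6 (2→3→5→9→8→4, push 2): res(8,4)=11
after path 7 (2→6→5→9→8→4, push 6): res(8,4)=5

Residual capacity of (8,4): 5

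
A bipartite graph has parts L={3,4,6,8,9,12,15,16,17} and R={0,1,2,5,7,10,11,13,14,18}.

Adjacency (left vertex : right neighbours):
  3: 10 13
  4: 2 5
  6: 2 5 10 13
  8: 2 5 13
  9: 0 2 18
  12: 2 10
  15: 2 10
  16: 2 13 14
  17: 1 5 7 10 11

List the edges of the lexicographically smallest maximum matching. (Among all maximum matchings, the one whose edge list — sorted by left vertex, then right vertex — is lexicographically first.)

Lex-smallest maximum matching: {(3,10), (4,2), (6,5), (8,13), (9,0), (16,14), (17,1)}

|M| = 7 (so the lex-smallest maximum matching has 7 edges)
process left vertices in ascending order; for each, take the smallest-labelled available neighbour that still permits 7 edges overall, or leave it unmatched if none does
lex-smallest matching: {3-10, 4-2, 6-5, 8-13, 9-0, 16-14, 17-1}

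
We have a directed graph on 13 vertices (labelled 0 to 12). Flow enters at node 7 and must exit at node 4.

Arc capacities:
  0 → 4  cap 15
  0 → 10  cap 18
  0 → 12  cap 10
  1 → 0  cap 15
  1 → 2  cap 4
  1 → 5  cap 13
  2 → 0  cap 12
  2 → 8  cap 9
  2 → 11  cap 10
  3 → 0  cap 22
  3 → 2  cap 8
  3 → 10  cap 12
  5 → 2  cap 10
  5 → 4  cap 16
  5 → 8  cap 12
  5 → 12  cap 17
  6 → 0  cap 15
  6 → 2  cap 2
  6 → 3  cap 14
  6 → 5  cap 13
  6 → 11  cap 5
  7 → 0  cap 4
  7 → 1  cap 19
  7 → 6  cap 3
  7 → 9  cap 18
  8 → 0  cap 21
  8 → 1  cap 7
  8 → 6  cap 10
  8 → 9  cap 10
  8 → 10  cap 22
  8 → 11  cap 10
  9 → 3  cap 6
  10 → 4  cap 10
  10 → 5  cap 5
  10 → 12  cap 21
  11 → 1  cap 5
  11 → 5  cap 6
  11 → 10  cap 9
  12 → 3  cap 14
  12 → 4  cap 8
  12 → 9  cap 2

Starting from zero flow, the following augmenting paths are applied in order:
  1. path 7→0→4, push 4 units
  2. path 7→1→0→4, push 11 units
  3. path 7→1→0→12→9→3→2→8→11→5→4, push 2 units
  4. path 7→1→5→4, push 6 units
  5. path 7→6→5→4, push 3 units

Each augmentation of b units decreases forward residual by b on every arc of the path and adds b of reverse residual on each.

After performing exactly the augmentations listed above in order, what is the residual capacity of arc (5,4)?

after path 1 (7→0→4, push 4): res(5,4)=16
after path 2 (7→1→0→4, push 11): res(5,4)=16
after path 3 (7→1→0→12→9→3→2→8→11→5→4, push 2): res(5,4)=14
after path 4 (7→1→5→4, push 6): res(5,4)=8
after path 5 (7→6→5→4, push 3): res(5,4)=5

Residual capacity of (5,4): 5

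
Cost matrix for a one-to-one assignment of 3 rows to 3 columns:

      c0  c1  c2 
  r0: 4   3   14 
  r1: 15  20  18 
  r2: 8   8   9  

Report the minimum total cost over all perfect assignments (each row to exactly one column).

optimal assignment: row0→col1 (cost 3), row1→col0 (cost 15), row2→col2 (cost 9)
total = 3 + 15 + 9 = 27

Minimum assignment cost: 27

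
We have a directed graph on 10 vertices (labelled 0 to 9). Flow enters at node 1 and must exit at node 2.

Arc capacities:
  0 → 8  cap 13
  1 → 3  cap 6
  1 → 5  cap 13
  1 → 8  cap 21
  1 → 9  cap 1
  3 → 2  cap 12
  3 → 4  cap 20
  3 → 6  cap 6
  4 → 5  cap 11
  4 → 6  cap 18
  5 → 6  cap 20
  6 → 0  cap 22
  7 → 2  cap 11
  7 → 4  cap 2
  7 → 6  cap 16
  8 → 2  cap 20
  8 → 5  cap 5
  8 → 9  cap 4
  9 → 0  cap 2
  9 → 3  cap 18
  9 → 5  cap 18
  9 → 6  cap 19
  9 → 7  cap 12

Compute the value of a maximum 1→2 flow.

Maximum flow value: 31

augment #1: 1→3→2 bottleneck 6, total now 6
augment #2: 1→8→2 bottleneck 20, total now 26
augment #3: 1→9→3→2 bottleneck 1, total now 27
augment #4: 1→8→9→3→2 bottleneck 1, total now 28
augment #5: 1→5→6→0→8→9→3→2 bottleneck 3, total now 31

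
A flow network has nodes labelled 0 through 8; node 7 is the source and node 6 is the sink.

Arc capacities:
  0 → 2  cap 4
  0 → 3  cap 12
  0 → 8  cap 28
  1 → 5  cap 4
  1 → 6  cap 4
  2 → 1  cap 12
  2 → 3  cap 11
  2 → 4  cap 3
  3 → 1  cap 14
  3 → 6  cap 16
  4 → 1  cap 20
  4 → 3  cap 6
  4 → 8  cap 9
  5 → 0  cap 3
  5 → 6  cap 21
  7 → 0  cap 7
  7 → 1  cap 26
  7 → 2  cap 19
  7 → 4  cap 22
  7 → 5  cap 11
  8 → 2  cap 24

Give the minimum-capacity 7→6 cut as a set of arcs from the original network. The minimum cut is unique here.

Min-cut arcs: {(1,5), (1,6), (3,6), (7,5)} (total capacity 35)

augment #1: 7→1→6 push 4
augment #2: 7→5→6 push 11
augment #3: 7→0→3→6 push 7
augment #4: 7→1→5→6 push 4
augment #5: 7→2→3→6 push 9
max flow = 35; residual-reachable set from 7 gives S-side
cut edges (S→T): {(1,5), (1,6), (3,6), (7,5)} total cap 35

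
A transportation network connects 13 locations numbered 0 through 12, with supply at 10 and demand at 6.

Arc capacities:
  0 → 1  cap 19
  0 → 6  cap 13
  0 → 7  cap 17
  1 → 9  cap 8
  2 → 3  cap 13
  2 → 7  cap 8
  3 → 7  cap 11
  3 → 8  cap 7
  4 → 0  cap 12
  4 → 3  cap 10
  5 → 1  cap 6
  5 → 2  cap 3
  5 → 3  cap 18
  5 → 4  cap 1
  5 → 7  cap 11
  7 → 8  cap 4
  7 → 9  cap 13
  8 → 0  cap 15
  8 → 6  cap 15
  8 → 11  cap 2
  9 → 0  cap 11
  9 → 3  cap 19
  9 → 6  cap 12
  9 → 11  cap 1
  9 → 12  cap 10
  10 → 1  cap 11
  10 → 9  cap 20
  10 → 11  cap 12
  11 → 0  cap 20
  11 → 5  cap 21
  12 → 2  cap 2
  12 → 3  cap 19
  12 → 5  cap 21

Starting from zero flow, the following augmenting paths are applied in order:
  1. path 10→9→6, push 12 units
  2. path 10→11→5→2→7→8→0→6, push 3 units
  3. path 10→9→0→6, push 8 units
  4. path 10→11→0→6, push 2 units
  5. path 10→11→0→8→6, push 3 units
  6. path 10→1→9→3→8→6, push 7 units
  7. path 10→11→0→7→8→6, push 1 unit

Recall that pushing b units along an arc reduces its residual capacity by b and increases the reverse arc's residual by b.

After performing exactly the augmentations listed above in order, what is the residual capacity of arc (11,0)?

Residual capacity of (11,0): 14

after path 1 (10→9→6, push 12): res(11,0)=20
after path 2 (10→11→5→2→7→8→0→6, push 3): res(11,0)=20
after path 3 (10→9→0→6, push 8): res(11,0)=20
after path 4 (10→11→0→6, push 2): res(11,0)=18
after path 5 (10→11→0→8→6, push 3): res(11,0)=15
after path 6 (10→1→9→3→8→6, push 7): res(11,0)=15
after path 7 (10→11→0→7→8→6, push 1): res(11,0)=14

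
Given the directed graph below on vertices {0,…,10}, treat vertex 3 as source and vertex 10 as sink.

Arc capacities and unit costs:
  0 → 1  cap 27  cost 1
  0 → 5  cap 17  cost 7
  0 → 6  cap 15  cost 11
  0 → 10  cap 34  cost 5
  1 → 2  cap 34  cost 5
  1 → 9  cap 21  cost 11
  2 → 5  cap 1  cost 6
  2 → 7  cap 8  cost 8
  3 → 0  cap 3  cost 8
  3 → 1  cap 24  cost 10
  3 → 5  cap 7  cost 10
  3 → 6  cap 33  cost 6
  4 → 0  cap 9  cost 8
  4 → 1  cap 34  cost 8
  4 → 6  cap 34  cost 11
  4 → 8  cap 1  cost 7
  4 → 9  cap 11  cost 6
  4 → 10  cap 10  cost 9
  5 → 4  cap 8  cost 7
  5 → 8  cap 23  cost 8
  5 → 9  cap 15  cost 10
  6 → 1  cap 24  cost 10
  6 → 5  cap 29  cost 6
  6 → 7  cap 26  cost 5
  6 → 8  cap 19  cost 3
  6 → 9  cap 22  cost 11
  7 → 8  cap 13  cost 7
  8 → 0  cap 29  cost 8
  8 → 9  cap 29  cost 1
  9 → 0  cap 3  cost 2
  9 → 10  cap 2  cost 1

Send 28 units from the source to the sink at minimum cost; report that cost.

Minimum cost for 28 units: 576

shortest-cost path #1: 3→6→8→9→10 push 2 @ unit cost 11 (adds 22)
shortest-cost path #2: 3→0→10 push 3 @ unit cost 13 (adds 39)
shortest-cost path #3: 3→6→8→9→0→10 push 3 @ unit cost 17 (adds 51)
shortest-cost path #4: 3→6→8→0→10 push 14 @ unit cost 22 (adds 308)
shortest-cost path #5: 3→5→4→10 push 6 @ unit cost 26 (adds 156)
total cost = 576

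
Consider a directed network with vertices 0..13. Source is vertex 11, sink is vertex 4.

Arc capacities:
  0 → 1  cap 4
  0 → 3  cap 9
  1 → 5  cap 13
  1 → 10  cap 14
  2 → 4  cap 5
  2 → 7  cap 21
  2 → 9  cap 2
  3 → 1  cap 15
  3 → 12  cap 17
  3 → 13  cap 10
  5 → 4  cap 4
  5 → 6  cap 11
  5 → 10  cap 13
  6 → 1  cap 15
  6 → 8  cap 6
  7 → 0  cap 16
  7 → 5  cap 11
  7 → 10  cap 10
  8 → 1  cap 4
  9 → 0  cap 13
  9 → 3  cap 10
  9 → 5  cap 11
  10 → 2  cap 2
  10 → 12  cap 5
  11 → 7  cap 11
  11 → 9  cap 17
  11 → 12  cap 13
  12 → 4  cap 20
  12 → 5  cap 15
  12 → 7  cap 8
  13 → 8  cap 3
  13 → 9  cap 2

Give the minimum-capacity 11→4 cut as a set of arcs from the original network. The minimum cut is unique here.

augment #1: 11→12→4 push 13
augment #2: 11→7→5→4 push 4
augment #3: 11→7→10→2→4 push 2
augment #4: 11→7→10→12→4 push 5
augment #5: 11→9→3→12→4 push 2
max flow = 26; residual-reachable set from 11 gives S-side
cut edges (S→T): {(5,4), (10,2), (12,4)} total cap 26

Min-cut arcs: {(5,4), (10,2), (12,4)} (total capacity 26)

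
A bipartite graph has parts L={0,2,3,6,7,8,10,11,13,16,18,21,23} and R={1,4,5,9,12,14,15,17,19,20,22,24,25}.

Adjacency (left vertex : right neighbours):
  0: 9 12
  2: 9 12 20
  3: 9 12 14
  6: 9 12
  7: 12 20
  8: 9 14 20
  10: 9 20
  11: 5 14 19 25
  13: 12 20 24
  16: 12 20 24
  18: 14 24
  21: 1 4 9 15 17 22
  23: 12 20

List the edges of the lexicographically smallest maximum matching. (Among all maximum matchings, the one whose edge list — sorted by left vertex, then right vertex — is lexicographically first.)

Lex-smallest maximum matching: {(0,9), (2,12), (3,14), (7,20), (11,5), (13,24), (21,1)}

|M| = 7 (so the lex-smallest maximum matching has 7 edges)
process left vertices in ascending order; for each, take the smallest-labelled available neighbour that still permits 7 edges overall, or leave it unmatched if none does
lex-smallest matching: {0-9, 2-12, 3-14, 7-20, 11-5, 13-24, 21-1}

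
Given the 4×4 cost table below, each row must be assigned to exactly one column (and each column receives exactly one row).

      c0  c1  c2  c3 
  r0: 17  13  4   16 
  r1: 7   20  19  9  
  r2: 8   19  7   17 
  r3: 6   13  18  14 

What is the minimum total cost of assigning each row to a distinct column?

Minimum assignment cost: 34

optimal assignment: row0→col2 (cost 4), row1→col3 (cost 9), row2→col0 (cost 8), row3→col1 (cost 13)
total = 4 + 9 + 8 + 13 = 34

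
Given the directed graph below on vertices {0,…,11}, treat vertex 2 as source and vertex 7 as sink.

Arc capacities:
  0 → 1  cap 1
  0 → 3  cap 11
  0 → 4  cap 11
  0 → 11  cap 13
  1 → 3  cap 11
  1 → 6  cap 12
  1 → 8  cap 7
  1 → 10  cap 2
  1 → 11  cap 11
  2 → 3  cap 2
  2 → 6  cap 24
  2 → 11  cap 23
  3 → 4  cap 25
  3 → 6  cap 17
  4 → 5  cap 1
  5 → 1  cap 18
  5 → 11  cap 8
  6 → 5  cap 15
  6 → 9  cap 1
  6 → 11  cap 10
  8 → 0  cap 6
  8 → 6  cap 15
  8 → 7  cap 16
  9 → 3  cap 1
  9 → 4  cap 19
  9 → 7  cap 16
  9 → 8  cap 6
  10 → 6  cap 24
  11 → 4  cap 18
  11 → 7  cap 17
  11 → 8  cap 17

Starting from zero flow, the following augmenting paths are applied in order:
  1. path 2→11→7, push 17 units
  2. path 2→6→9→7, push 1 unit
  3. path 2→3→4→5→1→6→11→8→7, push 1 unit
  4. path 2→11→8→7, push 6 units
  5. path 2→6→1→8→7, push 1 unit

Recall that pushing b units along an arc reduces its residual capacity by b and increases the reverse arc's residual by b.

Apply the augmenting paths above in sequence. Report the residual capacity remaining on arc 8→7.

Residual capacity of (8,7): 8

after path 1 (2→11→7, push 17): res(8,7)=16
after path 2 (2→6→9→7, push 1): res(8,7)=16
after path 3 (2→3→4→5→1→6→11→8→7, push 1): res(8,7)=15
after path 4 (2→11→8→7, push 6): res(8,7)=9
after path 5 (2→6→1→8→7, push 1): res(8,7)=8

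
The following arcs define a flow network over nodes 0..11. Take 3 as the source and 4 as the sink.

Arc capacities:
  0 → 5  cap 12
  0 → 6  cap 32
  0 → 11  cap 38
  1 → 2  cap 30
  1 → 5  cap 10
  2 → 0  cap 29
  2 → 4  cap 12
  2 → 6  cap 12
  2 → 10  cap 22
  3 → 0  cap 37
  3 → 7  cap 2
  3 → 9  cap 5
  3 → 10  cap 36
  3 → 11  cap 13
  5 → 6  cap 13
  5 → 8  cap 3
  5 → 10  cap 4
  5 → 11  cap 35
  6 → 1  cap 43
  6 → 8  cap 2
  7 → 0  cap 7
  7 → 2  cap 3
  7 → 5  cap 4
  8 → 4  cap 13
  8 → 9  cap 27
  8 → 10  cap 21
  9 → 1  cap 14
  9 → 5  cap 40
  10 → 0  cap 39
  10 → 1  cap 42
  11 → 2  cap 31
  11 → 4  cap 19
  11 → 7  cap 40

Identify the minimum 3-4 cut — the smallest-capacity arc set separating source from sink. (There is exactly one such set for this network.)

Min-cut arcs: {(2,4), (5,8), (6,8), (11,4)} (total capacity 36)

augment #1: 3→11→4 push 13
augment #2: 3→0→11→4 push 6
augment #3: 3→7→2→4 push 2
augment #4: 3→0→5→8→4 push 3
augment #5: 3→0→6→8→4 push 2
augment #6: 3→0→11→2→4 push 10
max flow = 36; residual-reachable set from 3 gives S-side
cut edges (S→T): {(2,4), (5,8), (6,8), (11,4)} total cap 36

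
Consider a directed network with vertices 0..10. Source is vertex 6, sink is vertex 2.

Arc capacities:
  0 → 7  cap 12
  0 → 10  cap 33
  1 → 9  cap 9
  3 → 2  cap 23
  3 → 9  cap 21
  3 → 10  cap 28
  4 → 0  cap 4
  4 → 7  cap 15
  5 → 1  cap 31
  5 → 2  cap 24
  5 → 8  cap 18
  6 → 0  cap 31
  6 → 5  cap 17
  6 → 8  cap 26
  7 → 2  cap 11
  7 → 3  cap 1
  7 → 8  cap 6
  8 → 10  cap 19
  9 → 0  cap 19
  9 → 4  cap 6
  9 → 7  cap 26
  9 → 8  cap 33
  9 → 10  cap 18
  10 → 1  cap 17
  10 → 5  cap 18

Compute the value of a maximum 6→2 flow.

Maximum flow value: 36

augment #1: 6→5→2 bottleneck 17, total now 17
augment #2: 6→0→7→2 bottleneck 11, total now 28
augment #3: 6→0→7→3→2 bottleneck 1, total now 29
augment #4: 6→0→10→5→2 bottleneck 7, total now 36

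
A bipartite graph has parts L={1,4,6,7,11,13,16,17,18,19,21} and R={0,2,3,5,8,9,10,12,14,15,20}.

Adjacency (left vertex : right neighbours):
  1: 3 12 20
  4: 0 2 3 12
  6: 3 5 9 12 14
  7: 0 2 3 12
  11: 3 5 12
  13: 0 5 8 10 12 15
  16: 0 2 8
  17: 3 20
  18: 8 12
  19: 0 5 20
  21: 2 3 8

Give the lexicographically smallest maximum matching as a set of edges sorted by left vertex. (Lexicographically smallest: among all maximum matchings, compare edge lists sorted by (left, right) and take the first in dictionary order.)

Lex-smallest maximum matching: {(1,3), (4,0), (6,9), (7,2), (11,5), (13,10), (16,8), (17,20), (18,12)}

|M| = 9 (so the lex-smallest maximum matching has 9 edges)
process left vertices in ascending order; for each, take the smallest-labelled available neighbour that still permits 9 edges overall, or leave it unmatched if none does
lex-smallest matching: {1-3, 4-0, 6-9, 7-2, 11-5, 13-10, 16-8, 17-20, 18-12}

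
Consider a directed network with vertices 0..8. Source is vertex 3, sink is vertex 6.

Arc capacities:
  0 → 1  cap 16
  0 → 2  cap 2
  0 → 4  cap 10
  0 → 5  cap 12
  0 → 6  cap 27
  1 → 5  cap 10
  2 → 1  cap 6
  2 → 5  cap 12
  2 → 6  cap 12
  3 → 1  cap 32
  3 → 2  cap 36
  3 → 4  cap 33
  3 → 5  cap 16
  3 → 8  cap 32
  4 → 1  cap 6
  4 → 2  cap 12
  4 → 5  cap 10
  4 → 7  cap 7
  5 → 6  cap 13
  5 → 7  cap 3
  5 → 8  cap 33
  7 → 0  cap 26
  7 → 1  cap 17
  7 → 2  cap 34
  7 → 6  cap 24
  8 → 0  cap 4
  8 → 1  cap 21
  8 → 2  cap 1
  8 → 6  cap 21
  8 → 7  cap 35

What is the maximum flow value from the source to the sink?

augment #1: 3→2→6 bottleneck 12, total now 12
augment #2: 3→5→6 bottleneck 13, total now 25
augment #3: 3→8→6 bottleneck 21, total now 46
augment #4: 3→4→7→6 bottleneck 7, total now 53
augment #5: 3→5→7→6 bottleneck 3, total now 56
augment #6: 3→8→0→6 bottleneck 4, total now 60
augment #7: 3→8→7→6 bottleneck 7, total now 67
augment #8: 3→1→5→8→7→6 bottleneck 7, total now 74
augment #9: 3→1→5→8→7→0→6 bottleneck 3, total now 77
augment #10: 3→2→5→8→7→0→6 bottleneck 12, total now 89
augment #11: 3→4→5→8→7→0→6 bottleneck 6, total now 95

Maximum flow value: 95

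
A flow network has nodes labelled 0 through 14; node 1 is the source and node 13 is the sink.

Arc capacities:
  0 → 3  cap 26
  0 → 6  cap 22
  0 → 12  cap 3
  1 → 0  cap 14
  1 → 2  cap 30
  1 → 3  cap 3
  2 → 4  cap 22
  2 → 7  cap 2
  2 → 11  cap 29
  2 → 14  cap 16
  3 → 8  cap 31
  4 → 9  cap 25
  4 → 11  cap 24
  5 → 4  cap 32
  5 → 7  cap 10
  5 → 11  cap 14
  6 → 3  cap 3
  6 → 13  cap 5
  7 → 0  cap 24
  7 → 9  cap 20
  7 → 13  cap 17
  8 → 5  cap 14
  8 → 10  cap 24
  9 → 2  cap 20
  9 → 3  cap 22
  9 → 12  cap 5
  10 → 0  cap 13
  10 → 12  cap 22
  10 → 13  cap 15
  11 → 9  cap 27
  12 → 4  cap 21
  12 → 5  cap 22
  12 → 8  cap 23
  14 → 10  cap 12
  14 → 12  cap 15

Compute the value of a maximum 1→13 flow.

augment #1: 1→0→6→13 bottleneck 5, total now 5
augment #2: 1→2→7→13 bottleneck 2, total now 7
augment #3: 1→2→14→10→13 bottleneck 12, total now 19
augment #4: 1→3→8→10→13 bottleneck 3, total now 22
augment #5: 1→0→12→5→7→13 bottleneck 3, total now 25
augment #6: 1→0→3→8→5→7→13 bottleneck 6, total now 31
augment #7: 1→2→14→12→5→7→13 bottleneck 1, total now 32

Maximum flow value: 32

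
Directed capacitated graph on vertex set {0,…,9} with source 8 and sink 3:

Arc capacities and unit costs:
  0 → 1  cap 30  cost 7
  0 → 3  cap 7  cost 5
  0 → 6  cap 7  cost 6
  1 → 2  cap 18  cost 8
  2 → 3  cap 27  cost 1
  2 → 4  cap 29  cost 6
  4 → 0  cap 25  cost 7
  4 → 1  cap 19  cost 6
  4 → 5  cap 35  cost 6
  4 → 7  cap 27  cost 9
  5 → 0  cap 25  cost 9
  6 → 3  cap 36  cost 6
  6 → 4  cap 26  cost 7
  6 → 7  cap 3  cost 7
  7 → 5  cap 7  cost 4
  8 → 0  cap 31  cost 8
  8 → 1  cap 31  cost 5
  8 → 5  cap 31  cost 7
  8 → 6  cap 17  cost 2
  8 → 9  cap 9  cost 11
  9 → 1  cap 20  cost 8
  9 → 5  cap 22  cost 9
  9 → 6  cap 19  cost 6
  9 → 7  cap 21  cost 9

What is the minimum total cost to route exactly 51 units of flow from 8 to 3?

shortest-cost path #1: 8→6→3 push 17 @ unit cost 8 (adds 136)
shortest-cost path #2: 8→0→3 push 7 @ unit cost 13 (adds 91)
shortest-cost path #3: 8→1→2→3 push 18 @ unit cost 14 (adds 252)
shortest-cost path #4: 8→0→6→3 push 7 @ unit cost 20 (adds 140)
shortest-cost path #5: 8→9→6→3 push 2 @ unit cost 23 (adds 46)
total cost = 665

Minimum cost for 51 units: 665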